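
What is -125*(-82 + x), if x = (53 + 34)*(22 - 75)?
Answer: 586625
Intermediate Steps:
x = -4611 (x = 87*(-53) = -4611)
-125*(-82 + x) = -125*(-82 - 4611) = -125*(-4693) = 586625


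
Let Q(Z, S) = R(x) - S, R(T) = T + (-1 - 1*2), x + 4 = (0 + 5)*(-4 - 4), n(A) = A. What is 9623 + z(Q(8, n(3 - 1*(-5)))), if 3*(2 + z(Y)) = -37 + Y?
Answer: 28771/3 ≈ 9590.3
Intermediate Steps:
x = -44 (x = -4 + (0 + 5)*(-4 - 4) = -4 + 5*(-8) = -4 - 40 = -44)
R(T) = -3 + T (R(T) = T + (-1 - 2) = T - 3 = -3 + T)
Q(Z, S) = -47 - S (Q(Z, S) = (-3 - 44) - S = -47 - S)
z(Y) = -43/3 + Y/3 (z(Y) = -2 + (-37 + Y)/3 = -2 + (-37/3 + Y/3) = -43/3 + Y/3)
9623 + z(Q(8, n(3 - 1*(-5)))) = 9623 + (-43/3 + (-47 - (3 - 1*(-5)))/3) = 9623 + (-43/3 + (-47 - (3 + 5))/3) = 9623 + (-43/3 + (-47 - 1*8)/3) = 9623 + (-43/3 + (-47 - 8)/3) = 9623 + (-43/3 + (⅓)*(-55)) = 9623 + (-43/3 - 55/3) = 9623 - 98/3 = 28771/3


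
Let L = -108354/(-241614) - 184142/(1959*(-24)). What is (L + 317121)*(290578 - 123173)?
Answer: 16751923365870642005/315547884 ≈ 5.3088e+10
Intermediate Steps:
L = 1377379357/315547884 (L = -108354*(-1/241614) - 184142/(-47016) = 18059/40269 - 184142*(-1/47016) = 18059/40269 + 92071/23508 = 1377379357/315547884 ≈ 4.3650)
(L + 317121)*(290578 - 123173) = (1377379357/315547884 + 317121)*(290578 - 123173) = (100068237901321/315547884)*167405 = 16751923365870642005/315547884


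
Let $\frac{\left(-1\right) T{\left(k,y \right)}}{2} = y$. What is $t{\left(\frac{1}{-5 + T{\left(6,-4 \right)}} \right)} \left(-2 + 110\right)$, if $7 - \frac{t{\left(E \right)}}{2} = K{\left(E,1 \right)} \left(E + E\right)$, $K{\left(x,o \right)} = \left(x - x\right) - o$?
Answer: $1656$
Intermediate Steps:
$T{\left(k,y \right)} = - 2 y$
$K{\left(x,o \right)} = - o$ ($K{\left(x,o \right)} = 0 - o = - o$)
$t{\left(E \right)} = 14 + 4 E$ ($t{\left(E \right)} = 14 - 2 \left(-1\right) 1 \left(E + E\right) = 14 - 2 \left(- 2 E\right) = 14 + 4 E$)
$t{\left(\frac{1}{-5 + T{\left(6,-4 \right)}} \right)} \left(-2 + 110\right) = \left(14 + \frac{4}{-5 - -8}\right) \left(-2 + 110\right) = \left(14 + \frac{4}{-5 + 8}\right) 108 = \left(14 + \frac{4}{3}\right) 108 = \frac{46}{3} \cdot 108 = 1656$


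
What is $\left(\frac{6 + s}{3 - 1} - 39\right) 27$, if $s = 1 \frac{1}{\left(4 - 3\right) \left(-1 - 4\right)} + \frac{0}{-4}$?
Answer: $- \frac{9747}{10} \approx -974.7$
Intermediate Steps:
$s = - \frac{1}{5}$ ($s = 1 \frac{1}{1 \left(-1 - 4\right)} + 0 \left(- \frac{1}{4}\right) = 1 \frac{1}{1 \left(-5\right)} + 0 = 1 \frac{1}{-5} + 0 = 1 \left(- \frac{1}{5}\right) + 0 = - \frac{1}{5} + 0 = - \frac{1}{5} \approx -0.2$)
$\left(\frac{6 + s}{3 - 1} - 39\right) 27 = \left(\frac{6 - \frac{1}{5}}{3 - 1} - 39\right) 27 = \left(\frac{1}{2} \cdot \frac{29}{5} - 39\right) 27 = \left(\frac{29}{10} - 39\right) 27 = \left(- \frac{361}{10}\right) 27 = - \frac{9747}{10}$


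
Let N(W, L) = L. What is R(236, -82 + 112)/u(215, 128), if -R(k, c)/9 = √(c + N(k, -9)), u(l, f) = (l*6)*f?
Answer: -3*√21/55040 ≈ -0.00024978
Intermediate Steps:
u(l, f) = 6*f*l (u(l, f) = (6*l)*f = 6*f*l)
R(k, c) = -9*√(-9 + c) (R(k, c) = -9*√(c - 9) = -9*√(-9 + c))
R(236, -82 + 112)/u(215, 128) = (-9*√(-9 + (-82 + 112)))/((6*128*215)) = -9*√(-9 + 30)/165120 = -9*√21*(1/165120) = -3*√21/55040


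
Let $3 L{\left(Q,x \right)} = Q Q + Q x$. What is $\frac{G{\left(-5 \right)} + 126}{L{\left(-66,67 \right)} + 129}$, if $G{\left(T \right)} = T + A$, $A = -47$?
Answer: $\frac{74}{107} \approx 0.69159$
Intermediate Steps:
$L{\left(Q,x \right)} = \frac{Q^{2}}{3} + \frac{Q x}{3}$ ($L{\left(Q,x \right)} = \frac{Q Q + Q x}{3} = \frac{Q^{2} + Q x}{3} = \frac{Q^{2}}{3} + \frac{Q x}{3}$)
$G{\left(T \right)} = -47 + T$ ($G{\left(T \right)} = T - 47 = -47 + T$)
$\frac{G{\left(-5 \right)} + 126}{L{\left(-66,67 \right)} + 129} = \frac{\left(-47 - 5\right) + 126}{\frac{1}{3} \left(-66\right) \left(-66 + 67\right) + 129} = \frac{-52 + 126}{\frac{1}{3} \left(-66\right) 1 + 129} = \frac{74}{-22 + 129} = \frac{74}{107}$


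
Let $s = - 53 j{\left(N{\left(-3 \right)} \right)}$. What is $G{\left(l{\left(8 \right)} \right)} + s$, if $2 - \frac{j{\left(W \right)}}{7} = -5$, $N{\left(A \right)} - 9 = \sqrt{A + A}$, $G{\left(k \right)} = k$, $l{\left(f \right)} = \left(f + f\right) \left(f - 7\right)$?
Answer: $-2581$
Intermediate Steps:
$l{\left(f \right)} = 2 f \left(-7 + f\right)$
$N{\left(A \right)} = 9 + \sqrt{2} \sqrt{A}$ ($N{\left(A \right)} = 9 + \sqrt{A + A} = 9 + \sqrt{2 A} = 9 + \sqrt{2} \sqrt{A}$)
$j{\left(W \right)} = 49$ ($j{\left(W \right)} = 14 - -35 = 14 + 35 = 49$)
$s = -2597$ ($s = \left(-53\right) 49 = -2597$)
$G{\left(l{\left(8 \right)} \right)} + s = 2 \cdot 8 \left(-7 + 8\right) - 2597 = 2 \cdot 8 \cdot 1 - 2597 = 16 - 2597 = -2581$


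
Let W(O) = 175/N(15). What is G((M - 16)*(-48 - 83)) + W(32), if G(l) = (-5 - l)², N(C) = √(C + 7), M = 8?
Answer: 1108809 + 175*√22/22 ≈ 1.1088e+6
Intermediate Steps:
N(C) = √(7 + C)
W(O) = 175*√22/22 (W(O) = 175/(√(7 + 15)) = 175/(√22) = 175*(√22/22) = 175*√22/22)
G((M - 16)*(-48 - 83)) + W(32) = (5 + (8 - 16)*(-48 - 83))² + 175*√22/22 = (5 - 8*(-131))² + 175*√22/22 = (5 + 1048)² + 175*√22/22 = 1053² + 175*√22/22 = 1108809 + 175*√22/22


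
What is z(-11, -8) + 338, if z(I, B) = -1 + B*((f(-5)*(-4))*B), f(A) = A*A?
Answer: -6063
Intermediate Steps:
f(A) = A²
z(I, B) = -1 - 100*B² (z(I, B) = -1 + B*(((-5)²*(-4))*B) = -1 + B*((25*(-4))*B) = -1 + B*(-100*B) = -1 - 100*B²)
z(-11, -8) + 338 = (-1 - 100*(-8)²) + 338 = (-1 - 100*64) + 338 = (-1 - 6400) + 338 = -6401 + 338 = -6063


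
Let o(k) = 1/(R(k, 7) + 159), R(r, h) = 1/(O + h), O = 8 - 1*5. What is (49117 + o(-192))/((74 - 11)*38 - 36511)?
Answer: -78145157/54280147 ≈ -1.4397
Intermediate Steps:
O = 3 (O = 8 - 5 = 3)
R(r, h) = 1/(3 + h)
o(k) = 10/1591 (o(k) = 1/(1/(3 + 7) + 159) = 1/(1/10 + 159) = 1/(⅒ + 159) = 1/(1591/10) = 10/1591)
(49117 + o(-192))/((74 - 11)*38 - 36511) = (49117 + 10/1591)/((74 - 11)*38 - 36511) = 78145157/(1591*(63*38 - 36511)) = 78145157/(1591*(2394 - 36511)) = (78145157/1591)/(-34117) = (78145157/1591)*(-1/34117) = -78145157/54280147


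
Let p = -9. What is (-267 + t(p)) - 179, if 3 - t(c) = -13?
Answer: -430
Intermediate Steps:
t(c) = 16 (t(c) = 3 - 1*(-13) = 3 + 13 = 16)
(-267 + t(p)) - 179 = (-267 + 16) - 179 = -251 - 179 = -430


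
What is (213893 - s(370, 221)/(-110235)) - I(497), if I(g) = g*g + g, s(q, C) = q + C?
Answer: -1235109488/36745 ≈ -33613.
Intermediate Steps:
s(q, C) = C + q
I(g) = g + g**2 (I(g) = g**2 + g = g + g**2)
(213893 - s(370, 221)/(-110235)) - I(497) = (213893 - (221 + 370)/(-110235)) - 497*(1 + 497) = (213893 - 591*(-1)/110235) - 497*498 = (213893 - 1*(-197/36745)) - 1*247506 = (213893 + 197/36745) - 247506 = 7859498482/36745 - 247506 = -1235109488/36745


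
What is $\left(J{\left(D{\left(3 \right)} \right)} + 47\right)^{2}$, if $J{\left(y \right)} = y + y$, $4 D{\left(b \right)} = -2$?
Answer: $2116$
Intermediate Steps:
$D{\left(b \right)} = - \frac{1}{2}$ ($D{\left(b \right)} = \frac{1}{4} \left(-2\right) = - \frac{1}{2}$)
$J{\left(y \right)} = 2 y$
$\left(J{\left(D{\left(3 \right)} \right)} + 47\right)^{2} = \left(2 \left(- \frac{1}{2}\right) + 47\right)^{2} = \left(-1 + 47\right)^{2} = 46^{2} = 2116$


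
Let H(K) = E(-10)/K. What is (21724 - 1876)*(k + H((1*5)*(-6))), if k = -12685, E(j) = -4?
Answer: -1258846168/5 ≈ -2.5177e+8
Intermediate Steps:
H(K) = -4/K
(21724 - 1876)*(k + H((1*5)*(-6))) = (21724 - 1876)*(-12685 - 4/((1*5)*(-6))) = 19848*(-12685 - 4/(5*(-6))) = 19848*(-12685 - 4/(-30)) = 19848*(-12685 - 4*(-1/30)) = 19848*(-12685 + 2/15) = 19848*(-190273/15) = -1258846168/5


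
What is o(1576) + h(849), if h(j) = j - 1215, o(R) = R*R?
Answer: 2483410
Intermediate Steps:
o(R) = R**2
h(j) = -1215 + j
o(1576) + h(849) = 1576**2 + (-1215 + 849) = 2483776 - 366 = 2483410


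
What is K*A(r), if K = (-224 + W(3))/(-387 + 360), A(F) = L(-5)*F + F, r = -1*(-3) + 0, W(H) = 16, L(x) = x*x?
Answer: 5408/9 ≈ 600.89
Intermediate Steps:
L(x) = x**2
r = 3 (r = 3 + 0 = 3)
A(F) = 26*F (A(F) = (-5)**2*F + F = 25*F + F = 26*F)
K = 208/27 (K = (-224 + 16)/(-387 + 360) = -208/(-27) = -208*(-1/27) = 208/27 ≈ 7.7037)
K*A(r) = 208*(26*3)/27 = (208/27)*78 = 5408/9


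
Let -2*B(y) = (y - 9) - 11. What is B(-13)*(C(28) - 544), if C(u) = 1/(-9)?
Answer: -53867/6 ≈ -8977.8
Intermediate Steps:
C(u) = -⅑
B(y) = 10 - y/2 (B(y) = -((y - 9) - 11)/2 = -((-9 + y) - 11)/2 = -(-20 + y)/2 = 10 - y/2)
B(-13)*(C(28) - 544) = (10 - ½*(-13))*(-⅑ - 544) = (10 + 13/2)*(-4897/9) = (33/2)*(-4897/9) = -53867/6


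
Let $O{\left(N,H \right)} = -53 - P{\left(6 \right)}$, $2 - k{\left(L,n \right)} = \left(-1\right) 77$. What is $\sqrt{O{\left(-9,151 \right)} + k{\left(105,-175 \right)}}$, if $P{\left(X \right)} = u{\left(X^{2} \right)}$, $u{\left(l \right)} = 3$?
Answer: $\sqrt{23} \approx 4.7958$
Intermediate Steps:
$k{\left(L,n \right)} = 79$ ($k{\left(L,n \right)} = 2 - \left(-1\right) 77 = 2 - -77 = 2 + 77 = 79$)
$P{\left(X \right)} = 3$
$O{\left(N,H \right)} = -56$ ($O{\left(N,H \right)} = -53 - 3 = -56$)
$\sqrt{O{\left(-9,151 \right)} + k{\left(105,-175 \right)}} = \sqrt{-56 + 79} = \sqrt{23}$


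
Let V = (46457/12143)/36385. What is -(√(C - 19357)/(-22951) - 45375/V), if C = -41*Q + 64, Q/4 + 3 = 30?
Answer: 20047721120625/46457 + I*√23721/22951 ≈ 4.3153e+8 + 0.0067107*I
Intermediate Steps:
Q = 108 (Q = -12 + 4*30 = -12 + 120 = 108)
C = -4364 (C = -41*108 + 64 = -4428 + 64 = -4364)
V = 46457/441823055 (V = (46457*(1/12143))*(1/36385) = (46457/12143)*(1/36385) = 46457/441823055 ≈ 0.00010515)
-(√(C - 19357)/(-22951) - 45375/V) = -(√(-4364 - 19357)/(-22951) - 45375/46457/441823055) = -(√(-23721)*(-1/22951) - 45375*441823055/46457) = -((I*√23721)*(-1/22951) - 20047721120625/46457) = -(-I*√23721/22951 - 20047721120625/46457) = -(-20047721120625/46457 - I*√23721/22951) = 20047721120625/46457 + I*√23721/22951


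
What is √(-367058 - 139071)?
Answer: I*√506129 ≈ 711.43*I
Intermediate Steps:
√(-367058 - 139071) = √(-506129) = I*√506129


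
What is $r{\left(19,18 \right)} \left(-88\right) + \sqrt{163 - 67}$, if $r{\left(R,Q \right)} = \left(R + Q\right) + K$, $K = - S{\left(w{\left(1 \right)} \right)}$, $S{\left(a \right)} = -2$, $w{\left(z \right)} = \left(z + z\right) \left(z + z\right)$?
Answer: $-3432 + 4 \sqrt{6} \approx -3422.2$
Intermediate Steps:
$w{\left(z \right)} = 4 z^{2}$ ($w{\left(z \right)} = 2 z 2 z = 4 z^{2}$)
$K = 2$ ($K = \left(-1\right) \left(-2\right) = 2$)
$r{\left(R,Q \right)} = 2 + Q + R$ ($r{\left(R,Q \right)} = \left(R + Q\right) + 2 = \left(Q + R\right) + 2 = 2 + Q + R$)
$r{\left(19,18 \right)} \left(-88\right) + \sqrt{163 - 67} = \left(2 + 18 + 19\right) \left(-88\right) + \sqrt{163 - 67} = 39 \left(-88\right) + \sqrt{96} = -3432 + 4 \sqrt{6}$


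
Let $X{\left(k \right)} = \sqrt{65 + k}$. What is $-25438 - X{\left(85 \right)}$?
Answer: $-25438 - 5 \sqrt{6} \approx -25450.0$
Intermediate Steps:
$-25438 - X{\left(85 \right)} = -25438 - \sqrt{65 + 85} = -25438 - \sqrt{150} = -25438 - 5 \sqrt{6}$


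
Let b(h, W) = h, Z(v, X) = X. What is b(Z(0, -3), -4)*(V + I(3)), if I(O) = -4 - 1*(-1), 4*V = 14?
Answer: -3/2 ≈ -1.5000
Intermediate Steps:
V = 7/2 (V = (1/4)*14 = 7/2 ≈ 3.5000)
I(O) = -3 (I(O) = -4 + 1 = -3)
b(Z(0, -3), -4)*(V + I(3)) = -3*(7/2 - 3) = -3*1/2 = -3/2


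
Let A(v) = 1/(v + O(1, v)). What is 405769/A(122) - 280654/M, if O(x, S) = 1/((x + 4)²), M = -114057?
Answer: 141202712051833/2851425 ≈ 4.9520e+7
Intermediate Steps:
O(x, S) = (4 + x)⁻² (O(x, S) = 1/((4 + x)²) = (4 + x)⁻²)
A(v) = 1/(1/25 + v) (A(v) = 1/(v + (4 + 1)⁻²) = 1/(v + 5⁻²) = 1/(v + 1/25) = 1/(1/25 + v))
405769/A(122) - 280654/M = 405769/((25/(1 + 25*122))) - 280654/(-114057) = 405769/((25/(1 + 3050))) - 280654*(-1/114057) = 405769/((25/3051)) + 280654/114057 = 405769/((25*(1/3051))) + 280654/114057 = 405769/(25/3051) + 280654/114057 = 405769*(3051/25) + 280654/114057 = 1238001219/25 + 280654/114057 = 141202712051833/2851425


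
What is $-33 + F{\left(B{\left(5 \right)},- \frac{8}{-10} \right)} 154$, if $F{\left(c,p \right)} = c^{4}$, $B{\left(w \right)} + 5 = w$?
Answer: $-33$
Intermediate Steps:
$B{\left(w \right)} = -5 + w$
$-33 + F{\left(B{\left(5 \right)},- \frac{8}{-10} \right)} 154 = -33 + \left(-5 + 5\right)^{4} \cdot 154 = -33 + 0^{4} \cdot 154 = -33 + 0 \cdot 154 = -33 + 0 = -33$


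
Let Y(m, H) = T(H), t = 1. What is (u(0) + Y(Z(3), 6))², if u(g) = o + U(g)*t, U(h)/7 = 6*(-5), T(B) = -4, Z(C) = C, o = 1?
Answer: 45369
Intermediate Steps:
U(h) = -210 (U(h) = 7*(6*(-5)) = 7*(-30) = -210)
u(g) = -209 (u(g) = 1 - 210*1 = 1 - 210 = -209)
Y(m, H) = -4
(u(0) + Y(Z(3), 6))² = (-209 - 4)² = (-213)² = 45369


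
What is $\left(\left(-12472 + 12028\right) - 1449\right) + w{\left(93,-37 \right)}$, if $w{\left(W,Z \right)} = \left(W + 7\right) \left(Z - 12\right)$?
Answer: $-6793$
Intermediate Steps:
$w{\left(W,Z \right)} = \left(-12 + Z\right) \left(7 + W\right)$ ($w{\left(W,Z \right)} = \left(7 + W\right) \left(-12 + Z\right) = \left(-12 + Z\right) \left(7 + W\right)$)
$\left(\left(-12472 + 12028\right) - 1449\right) + w{\left(93,-37 \right)} = \left(\left(-12472 + 12028\right) - 1449\right) + \left(-84 - 1116 + 7 \left(-37\right) + 93 \left(-37\right)\right) = \left(-444 - 1449\right) - 4900 = -1893 - 4900 = -6793$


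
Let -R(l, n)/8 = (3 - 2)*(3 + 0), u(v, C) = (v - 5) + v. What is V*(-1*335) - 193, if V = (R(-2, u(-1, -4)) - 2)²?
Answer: -226653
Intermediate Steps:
u(v, C) = -5 + 2*v (u(v, C) = (-5 + v) + v = -5 + 2*v)
R(l, n) = -24 (R(l, n) = -8*(3 - 2)*(3 + 0) = -8*3 = -24)
V = 676 (V = (-24 - 2)² = (-26)² = 676)
V*(-1*335) - 193 = 676*(-1*335) - 193 = 676*(-335) - 193 = -226460 - 193 = -226653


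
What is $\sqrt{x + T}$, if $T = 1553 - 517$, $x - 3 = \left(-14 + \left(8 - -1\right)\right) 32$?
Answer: $\sqrt{879} \approx 29.648$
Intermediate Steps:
$x = -157$ ($x = 3 + \left(-14 + \left(8 - -1\right)\right) 32 = 3 + \left(-14 + \left(8 + 1\right)\right) 32 = 3 + \left(-14 + 9\right) 32 = 3 - 160 = -157$)
$T = 1036$ ($T = 1553 - 517 = 1036$)
$\sqrt{x + T} = \sqrt{-157 + 1036} = \sqrt{879}$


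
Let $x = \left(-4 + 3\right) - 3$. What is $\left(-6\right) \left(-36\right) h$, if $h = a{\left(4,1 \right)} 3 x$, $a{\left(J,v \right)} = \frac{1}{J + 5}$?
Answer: $-288$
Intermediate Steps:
$a{\left(J,v \right)} = \frac{1}{5 + J}$
$x = -4$ ($x = -1 - 3 = -4$)
$h = - \frac{4}{3}$ ($h = \frac{1}{5 + 4} \cdot 3 \left(-4\right) = \frac{1}{9} \cdot 3 \left(-4\right) = \frac{1}{3} \left(-4\right) = - \frac{4}{3} \approx -1.3333$)
$\left(-6\right) \left(-36\right) h = \left(-6\right) \left(-36\right) \left(- \frac{4}{3}\right) = 216 \left(- \frac{4}{3}\right) = -288$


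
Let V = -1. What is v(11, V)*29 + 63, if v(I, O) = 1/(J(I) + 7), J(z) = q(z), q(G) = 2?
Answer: 596/9 ≈ 66.222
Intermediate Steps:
J(z) = 2
v(I, O) = 1/9 (v(I, O) = 1/(2 + 7) = 1/9)
v(11, V)*29 + 63 = (1/9)*29 + 63 = 29/9 + 63 = 596/9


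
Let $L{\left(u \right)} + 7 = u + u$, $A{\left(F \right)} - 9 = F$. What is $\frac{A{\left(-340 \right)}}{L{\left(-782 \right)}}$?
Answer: $\frac{331}{1571} \approx 0.21069$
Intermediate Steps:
$A{\left(F \right)} = 9 + F$
$L{\left(u \right)} = -7 + 2 u$ ($L{\left(u \right)} = -7 + \left(u + u\right) = -7 + 2 u$)
$\frac{A{\left(-340 \right)}}{L{\left(-782 \right)}} = \frac{9 - 340}{-7 + 2 \left(-782\right)} = - \frac{331}{-7 - 1564} = - \frac{331}{-1571} = \left(-331\right) \left(- \frac{1}{1571}\right) = \frac{331}{1571}$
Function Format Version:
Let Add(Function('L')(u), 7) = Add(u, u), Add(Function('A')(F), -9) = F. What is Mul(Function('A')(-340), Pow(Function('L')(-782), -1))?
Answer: Rational(331, 1571) ≈ 0.21069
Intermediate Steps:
Function('A')(F) = Add(9, F)
Function('L')(u) = Add(-7, Mul(2, u)) (Function('L')(u) = Add(-7, Add(u, u)) = Add(-7, Mul(2, u)))
Mul(Function('A')(-340), Pow(Function('L')(-782), -1)) = Mul(Add(9, -340), Pow(Add(-7, Mul(2, -782)), -1)) = Mul(-331, Pow(Add(-7, -1564), -1)) = Mul(-331, Pow(-1571, -1)) = Mul(-331, Rational(-1, 1571)) = Rational(331, 1571)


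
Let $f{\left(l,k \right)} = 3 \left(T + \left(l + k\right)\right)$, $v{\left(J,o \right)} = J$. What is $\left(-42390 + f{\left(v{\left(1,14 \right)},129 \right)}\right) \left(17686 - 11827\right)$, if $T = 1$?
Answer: $-246060423$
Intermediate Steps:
$f{\left(l,k \right)} = 3 + 3 k + 3 l$ ($f{\left(l,k \right)} = 3 \left(1 + \left(l + k\right)\right) = 3 \left(1 + \left(k + l\right)\right) = 3 \left(1 + k + l\right) = 3 + 3 k + 3 l$)
$\left(-42390 + f{\left(v{\left(1,14 \right)},129 \right)}\right) \left(17686 - 11827\right) = \left(-42390 + \left(3 + 3 \cdot 129 + 3 \cdot 1\right)\right) \left(17686 - 11827\right) = \left(-42390 + \left(3 + 387 + 3\right)\right) 5859 = \left(-42390 + 393\right) 5859 = \left(-41997\right) 5859 = -246060423$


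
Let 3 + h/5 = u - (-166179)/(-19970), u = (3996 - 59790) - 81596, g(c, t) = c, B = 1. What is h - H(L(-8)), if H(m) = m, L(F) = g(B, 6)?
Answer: -2743908383/3994 ≈ -6.8701e+5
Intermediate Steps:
L(F) = 1
u = -137390 (u = -55794 - 81596 = -137390)
h = -2743904389/3994 (h = -15 + 5*(-137390 - (-166179)/(-19970)) = -15 + 5*(-137390 - (-166179)*(-1)/19970) = -15 + 5*(-137390 - 1*166179/19970) = -15 + 5*(-137390 - 166179/19970) = -15 + 5*(-2743844479/19970) = -15 - 2743844479/3994 = -2743904389/3994 ≈ -6.8701e+5)
h - H(L(-8)) = -2743904389/3994 - 1*1 = -2743904389/3994 - 1 = -2743908383/3994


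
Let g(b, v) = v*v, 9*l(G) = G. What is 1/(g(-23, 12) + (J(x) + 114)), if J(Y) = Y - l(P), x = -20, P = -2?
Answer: 9/2144 ≈ 0.0041978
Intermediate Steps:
l(G) = G/9
J(Y) = 2/9 + Y (J(Y) = Y - (-2)/9 = Y - 1*(-2/9) = Y + 2/9 = 2/9 + Y)
g(b, v) = v²
1/(g(-23, 12) + (J(x) + 114)) = 1/(12² + ((2/9 - 20) + 114)) = 1/(144 + (-178/9 + 114)) = 1/(144 + 848/9) = 1/(2144/9) = 9/2144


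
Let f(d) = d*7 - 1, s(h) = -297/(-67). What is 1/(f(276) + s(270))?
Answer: 67/129674 ≈ 0.00051668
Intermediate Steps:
s(h) = 297/67 (s(h) = -297*(-1/67) = 297/67)
f(d) = -1 + 7*d (f(d) = 7*d - 1 = -1 + 7*d)
1/(f(276) + s(270)) = 1/((-1 + 7*276) + 297/67) = 1/((-1 + 1932) + 297/67) = 1/(1931 + 297/67) = 1/(129674/67) = 67/129674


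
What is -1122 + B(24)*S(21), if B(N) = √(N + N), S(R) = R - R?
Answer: -1122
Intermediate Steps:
S(R) = 0
B(N) = √2*√N (B(N) = √(2*N) = √2*√N)
-1122 + B(24)*S(21) = -1122 + (√2*√24)*0 = -1122 + (√2*(2*√6))*0 = -1122 + (4*√3)*0 = -1122 + 0 = -1122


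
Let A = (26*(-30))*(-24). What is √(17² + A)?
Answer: √19009 ≈ 137.87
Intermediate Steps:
A = 18720 (A = -780*(-24) = 18720)
√(17² + A) = √(17² + 18720) = √(289 + 18720) = √19009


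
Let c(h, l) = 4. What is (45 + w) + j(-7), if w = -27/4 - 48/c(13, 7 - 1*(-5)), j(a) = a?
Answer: 77/4 ≈ 19.250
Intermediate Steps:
w = -75/4 (w = -27/4 - 48/4 = -27*1/4 - 48*1/4 = -27/4 - 12 = -75/4 ≈ -18.750)
(45 + w) + j(-7) = (45 - 75/4) - 7 = 105/4 - 7 = 77/4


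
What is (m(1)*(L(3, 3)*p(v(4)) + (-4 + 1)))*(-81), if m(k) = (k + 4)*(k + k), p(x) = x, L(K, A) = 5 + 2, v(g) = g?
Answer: -20250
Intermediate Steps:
L(K, A) = 7
m(k) = 2*k*(4 + k) (m(k) = (4 + k)*(2*k) = 2*k*(4 + k))
(m(1)*(L(3, 3)*p(v(4)) + (-4 + 1)))*(-81) = ((2*1*(4 + 1))*(7*4 + (-4 + 1)))*(-81) = ((2*1*5)*(28 - 3))*(-81) = (10*25)*(-81) = 250*(-81) = -20250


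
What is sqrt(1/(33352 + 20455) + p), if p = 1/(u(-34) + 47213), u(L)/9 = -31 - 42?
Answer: sqrt(62853299561299)/1252519346 ≈ 0.0063296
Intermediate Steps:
u(L) = -657 (u(L) = 9*(-31 - 42) = 9*(-73) = -657)
p = 1/46556 (p = 1/(-657 + 47213) = 1/46556 ≈ 2.1479e-5)
sqrt(1/(33352 + 20455) + p) = sqrt(1/(33352 + 20455) + 1/46556) = sqrt(1/53807 + 1/46556) = sqrt(100363/2505038692) = sqrt(62853299561299)/1252519346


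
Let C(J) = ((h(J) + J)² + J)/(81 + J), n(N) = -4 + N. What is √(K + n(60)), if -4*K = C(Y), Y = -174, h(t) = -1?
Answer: √4769319/186 ≈ 11.741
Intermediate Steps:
C(J) = (J + (-1 + J)²)/(81 + J) (C(J) = ((-1 + J)² + J)/(81 + J) = (J + (-1 + J)²)/(81 + J))
K = 30451/372 (K = -(-174 + (-1 - 174)²)/(4*(81 - 174)) = -(-174 + (-175)²)/(4*(-93)) = -(-1)*(-174 + 30625)/372 = -(-1)*30451/372 = -¼*(-30451/93) = 30451/372 ≈ 81.858)
√(K + n(60)) = √(30451/372 + (-4 + 60)) = √(30451/372 + 56) = √(51283/372) = √4769319/186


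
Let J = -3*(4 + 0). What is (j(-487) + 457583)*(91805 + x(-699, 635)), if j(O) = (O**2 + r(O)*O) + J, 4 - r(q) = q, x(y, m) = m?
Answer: 42117790120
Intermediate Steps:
J = -12 (J = -3*4 = -12)
r(q) = 4 - q
j(O) = -12 + O**2 + O*(4 - O) (j(O) = (O**2 + (4 - O)*O) - 12 = (O**2 + O*(4 - O)) - 12 = -12 + O**2 + O*(4 - O))
(j(-487) + 457583)*(91805 + x(-699, 635)) = ((-12 + 4*(-487)) + 457583)*(91805 + 635) = ((-12 - 1948) + 457583)*92440 = (-1960 + 457583)*92440 = 455623*92440 = 42117790120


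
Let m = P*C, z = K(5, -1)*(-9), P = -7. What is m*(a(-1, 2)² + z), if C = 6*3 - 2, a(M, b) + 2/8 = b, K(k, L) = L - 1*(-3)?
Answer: 1673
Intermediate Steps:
K(k, L) = 3 + L (K(k, L) = L + 3 = 3 + L)
a(M, b) = -¼ + b
C = 16 (C = 18 - 2 = 16)
z = -18 (z = (3 - 1)*(-9) = 2*(-9) = -18)
m = -112 (m = -7*16 = -112)
m*(a(-1, 2)² + z) = -112*((-¼ + 2)² - 18) = -112*((7/4)² - 18) = -112*(49/16 - 18) = -112*(-239/16) = 1673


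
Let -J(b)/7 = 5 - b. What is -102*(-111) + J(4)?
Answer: 11315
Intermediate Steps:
J(b) = -35 + 7*b (J(b) = -7*(5 - b) = -35 + 7*b)
-102*(-111) + J(4) = -102*(-111) + (-35 + 7*4) = 11322 + (-35 + 28) = 11322 - 7 = 11315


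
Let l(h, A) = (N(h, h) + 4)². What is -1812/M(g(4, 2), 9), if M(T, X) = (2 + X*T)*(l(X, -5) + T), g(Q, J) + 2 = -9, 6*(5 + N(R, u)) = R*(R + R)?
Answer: 1812/64505 ≈ 0.028091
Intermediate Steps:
N(R, u) = -5 + R²/3 (N(R, u) = -5 + (R*(R + R))/6 = -5 + (R*(2*R))/6 = -5 + (2*R²)/6 = -5 + R²/3)
g(Q, J) = -11 (g(Q, J) = -2 - 9 = -11)
l(h, A) = (-1 + h²/3)² (l(h, A) = ((-5 + h²/3) + 4)² = (-1 + h²/3)²)
M(T, X) = (2 + T*X)*(T + (-3 + X²)²/9) (M(T, X) = (2 + X*T)*((-3 + X²)²/9 + T) = (2 + T*X)*(T + (-3 + X²)²/9))
-1812/M(g(4, 2), 9) = -1812/(2*(-11) + 2*(-3 + 9²)²/9 + 9*(-11)² + (⅑)*(-11)*9*(-3 + 9²)²) = -1812/(-22 + 2*(-3 + 81)²/9 + 9*121 + (⅑)*(-11)*9*(-3 + 81)²) = -1812/(-22 + (2/9)*78² + 1089 + (⅑)*(-11)*9*78²) = -1812/(-22 + (2/9)*6084 + 1089 + (⅑)*(-11)*9*6084) = -1812/(-22 + 1352 + 1089 - 66924) = -1812/(-64505) = -1812*(-1/64505) = 1812/64505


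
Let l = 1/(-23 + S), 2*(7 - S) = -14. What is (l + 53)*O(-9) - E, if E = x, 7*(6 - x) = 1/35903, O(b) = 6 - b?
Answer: 593620205/753963 ≈ 787.33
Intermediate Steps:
S = 14 (S = 7 - ½*(-14) = 7 + 7 = 14)
l = -⅑ (l = 1/(-23 + 14) = 1/(-9) = -⅑ ≈ -0.11111)
x = 1507925/251321 (x = 6 - ⅐/35903 = 6 - ⅐*1/35903 = 6 - 1/251321 = 1507925/251321 ≈ 6.0000)
E = 1507925/251321 ≈ 6.0000
(l + 53)*O(-9) - E = (-⅑ + 53)*(6 - 1*(-9)) - 1*1507925/251321 = 476*(6 + 9)/9 - 1507925/251321 = (476/9)*15 - 1507925/251321 = 2380/3 - 1507925/251321 = 593620205/753963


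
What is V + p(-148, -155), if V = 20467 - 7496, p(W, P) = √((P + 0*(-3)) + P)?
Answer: 12971 + I*√310 ≈ 12971.0 + 17.607*I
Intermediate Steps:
p(W, P) = √2*√P (p(W, P) = √((P + 0) + P) = √(P + P) = √(2*P) = √2*√P)
V = 12971
V + p(-148, -155) = 12971 + √2*√(-155) = 12971 + √2*(I*√155) = 12971 + I*√310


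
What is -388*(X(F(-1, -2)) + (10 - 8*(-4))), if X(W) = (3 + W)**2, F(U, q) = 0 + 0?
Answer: -19788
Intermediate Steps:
F(U, q) = 0
-388*(X(F(-1, -2)) + (10 - 8*(-4))) = -388*((3 + 0)**2 + (10 - 8*(-4))) = -388*(3**2 + (10 + 32)) = -388*(9 + 42) = -388*51 = -19788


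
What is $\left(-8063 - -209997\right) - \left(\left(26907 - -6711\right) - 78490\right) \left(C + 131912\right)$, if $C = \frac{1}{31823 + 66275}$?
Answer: $\frac{290338551227138}{49049} \approx 5.9194 \cdot 10^{9}$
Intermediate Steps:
$C = \frac{1}{98098} \approx 1.0194 \cdot 10^{-5}$
$\left(-8063 - -209997\right) - \left(\left(26907 - -6711\right) - 78490\right) \left(C + 131912\right) = \left(-8063 - -209997\right) - \left(\left(26907 - -6711\right) - 78490\right) \left(\frac{1}{98098} + 131912\right) = \left(-8063 + 209997\right) - \left(\left(26907 + 6711\right) - 78490\right) \frac{12940303377}{98098} = 201934 - \left(33618 - 78490\right) \frac{12940303377}{98098} = 201934 - \left(-44872\right) \frac{12940303377}{98098} = 201934 - - \frac{290328646566372}{49049} = 201934 + \frac{290328646566372}{49049} = \frac{290338551227138}{49049}$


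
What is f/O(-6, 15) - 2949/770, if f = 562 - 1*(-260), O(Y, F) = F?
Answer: 39247/770 ≈ 50.970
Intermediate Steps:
f = 822 (f = 562 + 260 = 822)
f/O(-6, 15) - 2949/770 = 822/15 - 2949/770 = 822*(1/15) - 2949*1/770 = 274/5 - 2949/770 = 39247/770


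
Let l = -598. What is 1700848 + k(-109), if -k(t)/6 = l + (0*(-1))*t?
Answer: 1704436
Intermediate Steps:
k(t) = 3588 (k(t) = -6*(-598 + (0*(-1))*t) = -6*(-598 + 0*t) = -6*(-598 + 0) = -6*(-598) = 3588)
1700848 + k(-109) = 1700848 + 3588 = 1704436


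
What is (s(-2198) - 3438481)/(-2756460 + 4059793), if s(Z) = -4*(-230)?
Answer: -3437561/1303333 ≈ -2.6375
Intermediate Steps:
s(Z) = 920
(s(-2198) - 3438481)/(-2756460 + 4059793) = (920 - 3438481)/(-2756460 + 4059793) = -3437561/1303333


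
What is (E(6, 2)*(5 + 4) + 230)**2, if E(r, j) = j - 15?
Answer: 12769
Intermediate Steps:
E(r, j) = -15 + j
(E(6, 2)*(5 + 4) + 230)**2 = ((-15 + 2)*(5 + 4) + 230)**2 = (-13*9 + 230)**2 = (-117 + 230)**2 = 113**2 = 12769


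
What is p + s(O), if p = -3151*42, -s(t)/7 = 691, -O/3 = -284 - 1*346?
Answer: -137179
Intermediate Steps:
O = 1890 (O = -3*(-284 - 1*346) = -3*(-284 - 346) = -3*(-630) = 1890)
s(t) = -4837 (s(t) = -7*691 = -4837)
p = -132342
p + s(O) = -132342 - 4837 = -137179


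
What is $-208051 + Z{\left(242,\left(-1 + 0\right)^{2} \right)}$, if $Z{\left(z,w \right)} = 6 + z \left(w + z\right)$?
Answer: $-149239$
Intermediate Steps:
$-208051 + Z{\left(242,\left(-1 + 0\right)^{2} \right)} = -208051 + \left(6 + 242^{2} + \left(-1 + 0\right)^{2} \cdot 242\right) = -208051 + \left(6 + 58564 + \left(-1\right)^{2} \cdot 242\right) = -208051 + \left(6 + 58564 + 1 \cdot 242\right) = -208051 + \left(6 + 58564 + 242\right) = -208051 + 58812 = -149239$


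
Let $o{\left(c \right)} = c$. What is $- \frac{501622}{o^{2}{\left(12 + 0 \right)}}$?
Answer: $- \frac{250811}{72} \approx -3483.5$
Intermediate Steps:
$- \frac{501622}{o^{2}{\left(12 + 0 \right)}} = - \frac{501622}{\left(12 + 0\right)^{2}} = - \frac{501622}{12^{2}} = - \frac{501622}{144} = \left(-501622\right) \frac{1}{144} = - \frac{250811}{72}$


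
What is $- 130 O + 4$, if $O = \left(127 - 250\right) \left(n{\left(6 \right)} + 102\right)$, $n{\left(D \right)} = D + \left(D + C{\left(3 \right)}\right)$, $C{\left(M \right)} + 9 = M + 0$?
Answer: $1726924$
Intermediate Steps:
$C{\left(M \right)} = -9 + M$ ($C{\left(M \right)} = -9 + \left(M + 0\right) = -9 + M$)
$n{\left(D \right)} = -6 + 2 D$ ($n{\left(D \right)} = D + \left(D + \left(-9 + 3\right)\right) = D + \left(D - 6\right) = D + \left(-6 + D\right) = -6 + 2 D$)
$O = -13284$ ($O = \left(127 - 250\right) \left(\left(-6 + 2 \cdot 6\right) + 102\right) = - 123 \left(\left(-6 + 12\right) + 102\right) = - 123 \left(6 + 102\right) = \left(-123\right) 108 = -13284$)
$- 130 O + 4 = \left(-130\right) \left(-13284\right) + 4 = 1726920 + 4 = 1726924$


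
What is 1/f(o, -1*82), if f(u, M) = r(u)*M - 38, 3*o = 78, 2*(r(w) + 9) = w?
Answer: -1/366 ≈ -0.0027322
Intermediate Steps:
r(w) = -9 + w/2
o = 26 (o = (⅓)*78 = 26)
f(u, M) = -38 + M*(-9 + u/2) (f(u, M) = (-9 + u/2)*M - 38 = M*(-9 + u/2) - 38 = -38 + M*(-9 + u/2))
1/f(o, -1*82) = 1/(-38 + (-1*82)*(-18 + 26)/2) = 1/(-38 + (½)*(-82)*8) = 1/(-38 - 328) = 1/(-366) = -1/366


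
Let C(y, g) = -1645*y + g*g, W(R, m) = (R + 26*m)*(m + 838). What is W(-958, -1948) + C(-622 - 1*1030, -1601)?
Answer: 62563401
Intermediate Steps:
W(R, m) = (838 + m)*(R + 26*m) (W(R, m) = (R + 26*m)*(838 + m) = (838 + m)*(R + 26*m))
C(y, g) = g**2 - 1645*y (C(y, g) = -1645*y + g**2 = g**2 - 1645*y)
W(-958, -1948) + C(-622 - 1*1030, -1601) = (26*(-1948)**2 + 838*(-958) + 21788*(-1948) - 958*(-1948)) + ((-1601)**2 - 1645*(-622 - 1*1030)) = (26*3794704 - 802804 - 42443024 + 1866184) + (2563201 - 1645*(-622 - 1030)) = (98662304 - 802804 - 42443024 + 1866184) + (2563201 - 1645*(-1652)) = 57282660 + (2563201 + 2717540) = 57282660 + 5280741 = 62563401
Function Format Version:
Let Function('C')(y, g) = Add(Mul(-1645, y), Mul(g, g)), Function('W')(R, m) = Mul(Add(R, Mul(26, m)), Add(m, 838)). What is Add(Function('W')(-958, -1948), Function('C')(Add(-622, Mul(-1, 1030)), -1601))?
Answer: 62563401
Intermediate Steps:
Function('W')(R, m) = Mul(Add(838, m), Add(R, Mul(26, m))) (Function('W')(R, m) = Mul(Add(R, Mul(26, m)), Add(838, m)) = Mul(Add(838, m), Add(R, Mul(26, m))))
Function('C')(y, g) = Add(Pow(g, 2), Mul(-1645, y)) (Function('C')(y, g) = Add(Mul(-1645, y), Pow(g, 2)) = Add(Pow(g, 2), Mul(-1645, y)))
Add(Function('W')(-958, -1948), Function('C')(Add(-622, Mul(-1, 1030)), -1601)) = Add(Add(Mul(26, Pow(-1948, 2)), Mul(838, -958), Mul(21788, -1948), Mul(-958, -1948)), Add(Pow(-1601, 2), Mul(-1645, Add(-622, Mul(-1, 1030))))) = Add(Add(Mul(26, 3794704), -802804, -42443024, 1866184), Add(2563201, Mul(-1645, Add(-622, -1030)))) = Add(Add(98662304, -802804, -42443024, 1866184), Add(2563201, Mul(-1645, -1652))) = Add(57282660, Add(2563201, 2717540)) = Add(57282660, 5280741) = 62563401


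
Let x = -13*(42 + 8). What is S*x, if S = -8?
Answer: 5200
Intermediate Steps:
x = -650 (x = -13*50 = -650)
S*x = -8*(-650) = 5200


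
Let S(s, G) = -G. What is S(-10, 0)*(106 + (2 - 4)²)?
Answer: 0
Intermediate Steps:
S(-10, 0)*(106 + (2 - 4)²) = (-1*0)*(106 + (2 - 4)²) = 0*(106 + (-2)²) = 0*(106 + 4) = 0*110 = 0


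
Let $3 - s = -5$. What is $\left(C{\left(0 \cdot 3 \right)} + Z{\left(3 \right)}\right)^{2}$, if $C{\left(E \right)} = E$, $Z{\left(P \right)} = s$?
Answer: $64$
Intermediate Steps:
$s = 8$ ($s = 3 - -5 = 3 + 5 = 8$)
$Z{\left(P \right)} = 8$
$\left(C{\left(0 \cdot 3 \right)} + Z{\left(3 \right)}\right)^{2} = \left(0 \cdot 3 + 8\right)^{2} = \left(0 + 8\right)^{2} = 8^{2} = 64$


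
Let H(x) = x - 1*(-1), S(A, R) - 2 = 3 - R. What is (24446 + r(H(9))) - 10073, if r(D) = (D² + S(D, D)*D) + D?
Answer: 14433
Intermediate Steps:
S(A, R) = 5 - R (S(A, R) = 2 + (3 - R) = 5 - R)
H(x) = 1 + x (H(x) = x + 1 = 1 + x)
r(D) = D + D² + D*(5 - D) (r(D) = (D² + (5 - D)*D) + D = (D² + D*(5 - D)) + D = D + D² + D*(5 - D))
(24446 + r(H(9))) - 10073 = (24446 + 6*(1 + 9)) - 10073 = (24446 + 6*10) - 10073 = (24446 + 60) - 10073 = 24506 - 10073 = 14433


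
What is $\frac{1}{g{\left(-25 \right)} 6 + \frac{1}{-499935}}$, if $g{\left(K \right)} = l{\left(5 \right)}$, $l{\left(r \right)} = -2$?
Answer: $- \frac{499935}{5999221} \approx -0.083333$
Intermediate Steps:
$g{\left(K \right)} = -2$
$\frac{1}{g{\left(-25 \right)} 6 + \frac{1}{-499935}} = \frac{1}{\left(-2\right) 6 + \frac{1}{-499935}} = \frac{1}{-12 - \frac{1}{499935}} = \frac{1}{- \frac{5999221}{499935}} = - \frac{499935}{5999221}$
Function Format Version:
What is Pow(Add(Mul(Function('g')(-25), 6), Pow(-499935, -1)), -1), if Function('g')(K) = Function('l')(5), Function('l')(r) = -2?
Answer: Rational(-499935, 5999221) ≈ -0.083333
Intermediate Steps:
Function('g')(K) = -2
Pow(Add(Mul(Function('g')(-25), 6), Pow(-499935, -1)), -1) = Pow(Add(Mul(-2, 6), Pow(-499935, -1)), -1) = Pow(Add(-12, Rational(-1, 499935)), -1) = Pow(Rational(-5999221, 499935), -1) = Rational(-499935, 5999221)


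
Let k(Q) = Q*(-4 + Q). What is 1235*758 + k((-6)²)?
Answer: 937282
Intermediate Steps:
1235*758 + k((-6)²) = 1235*758 + (-6)²*(-4 + (-6)²) = 936130 + 36*(-4 + 36) = 936130 + 36*32 = 936130 + 1152 = 937282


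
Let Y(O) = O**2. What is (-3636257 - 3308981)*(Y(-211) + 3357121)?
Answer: -23625213280796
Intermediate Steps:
(-3636257 - 3308981)*(Y(-211) + 3357121) = (-3636257 - 3308981)*((-211)**2 + 3357121) = -6945238*(44521 + 3357121) = -6945238*3401642 = -23625213280796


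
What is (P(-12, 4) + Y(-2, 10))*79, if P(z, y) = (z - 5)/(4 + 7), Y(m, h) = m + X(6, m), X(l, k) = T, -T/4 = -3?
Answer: 7347/11 ≈ 667.91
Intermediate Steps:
T = 12 (T = -4*(-3) = 12)
X(l, k) = 12
Y(m, h) = 12 + m (Y(m, h) = m + 12 = 12 + m)
P(z, y) = -5/11 + z/11 (P(z, y) = (-5 + z)/11 = (-5 + z)*(1/11) = -5/11 + z/11)
(P(-12, 4) + Y(-2, 10))*79 = ((-5/11 + (1/11)*(-12)) + (12 - 2))*79 = ((-5/11 - 12/11) + 10)*79 = (-17/11 + 10)*79 = (93/11)*79 = 7347/11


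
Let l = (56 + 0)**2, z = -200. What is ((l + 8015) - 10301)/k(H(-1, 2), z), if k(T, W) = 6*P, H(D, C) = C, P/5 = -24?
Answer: -85/72 ≈ -1.1806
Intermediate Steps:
P = -120 (P = 5*(-24) = -120)
k(T, W) = -720 (k(T, W) = 6*(-120) = -720)
l = 3136 (l = 56**2 = 3136)
((l + 8015) - 10301)/k(H(-1, 2), z) = ((3136 + 8015) - 10301)/(-720) = (11151 - 10301)*(-1/720) = 850*(-1/720) = -85/72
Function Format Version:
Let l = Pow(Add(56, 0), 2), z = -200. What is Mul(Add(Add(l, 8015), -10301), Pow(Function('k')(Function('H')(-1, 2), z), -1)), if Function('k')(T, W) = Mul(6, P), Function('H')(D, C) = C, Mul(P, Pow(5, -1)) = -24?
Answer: Rational(-85, 72) ≈ -1.1806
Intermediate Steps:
P = -120 (P = Mul(5, -24) = -120)
Function('k')(T, W) = -720 (Function('k')(T, W) = Mul(6, -120) = -720)
l = 3136 (l = Pow(56, 2) = 3136)
Mul(Add(Add(l, 8015), -10301), Pow(Function('k')(Function('H')(-1, 2), z), -1)) = Mul(Add(Add(3136, 8015), -10301), Pow(-720, -1)) = Mul(Add(11151, -10301), Rational(-1, 720)) = Mul(850, Rational(-1, 720)) = Rational(-85, 72)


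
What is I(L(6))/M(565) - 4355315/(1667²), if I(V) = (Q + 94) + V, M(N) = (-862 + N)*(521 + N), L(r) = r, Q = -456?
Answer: -701891363123/448154207919 ≈ -1.5662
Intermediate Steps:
I(V) = -362 + V (I(V) = (-456 + 94) + V = -362 + V)
I(L(6))/M(565) - 4355315/(1667²) = (-362 + 6)/(-449102 + 565² - 341*565) - 4355315/(1667²) = -356/(-449102 + 319225 - 192665) - 4355315/2778889 = -356/(-322542) - 4355315*1/2778889 = -356*(-1/322542) - 4355315/2778889 = 178/161271 - 4355315/2778889 = -701891363123/448154207919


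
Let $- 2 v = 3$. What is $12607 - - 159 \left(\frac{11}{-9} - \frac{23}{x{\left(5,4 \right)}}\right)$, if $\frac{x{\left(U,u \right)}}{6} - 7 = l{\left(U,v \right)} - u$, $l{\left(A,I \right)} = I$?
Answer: $\frac{36019}{3} \approx 12006.0$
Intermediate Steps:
$v = - \frac{3}{2}$ ($v = \left(- \frac{1}{2}\right) 3 = - \frac{3}{2} \approx -1.5$)
$x{\left(U,u \right)} = 33 - 6 u$ ($x{\left(U,u \right)} = 42 + 6 \left(- \frac{3}{2} - u\right) = 42 - \left(9 + 6 u\right) = 33 - 6 u$)
$12607 - - 159 \left(\frac{11}{-9} - \frac{23}{x{\left(5,4 \right)}}\right) = 12607 - - 159 \left(\frac{11}{-9} - \frac{23}{33 - 24}\right) = 12607 - - 159 \left(11 \left(- \frac{1}{9}\right) - \frac{23}{33 - 24}\right) = 12607 - - 159 \left(- \frac{11}{9} - \frac{23}{9}\right) = 12607 - \left(-159\right) \left(- \frac{34}{9}\right) = 12607 - \frac{1802}{3} = \frac{36019}{3}$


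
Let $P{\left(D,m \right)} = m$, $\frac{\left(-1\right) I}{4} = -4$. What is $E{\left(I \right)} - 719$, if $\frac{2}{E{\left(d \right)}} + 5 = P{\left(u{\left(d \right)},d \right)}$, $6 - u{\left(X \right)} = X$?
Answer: $- \frac{7907}{11} \approx -718.82$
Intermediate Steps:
$I = 16$ ($I = \left(-4\right) \left(-4\right) = 16$)
$u{\left(X \right)} = 6 - X$
$E{\left(d \right)} = \frac{2}{-5 + d}$
$E{\left(I \right)} - 719 = \frac{2}{-5 + 16} - 719 = \frac{2}{11} - 719 = - \frac{7907}{11}$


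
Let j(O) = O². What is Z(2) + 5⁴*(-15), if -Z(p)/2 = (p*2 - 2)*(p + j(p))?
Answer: -9399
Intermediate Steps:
Z(p) = -2*(-2 + 2*p)*(p + p²) (Z(p) = -2*(p*2 - 2)*(p + p²) = -2*(2*p - 2)*(p + p²) = -2*(-2 + 2*p)*(p + p²))
Z(2) + 5⁴*(-15) = 4*2*(1 - 1*2²) + 5⁴*(-15) = 4*2*(1 - 1*4) + 625*(-15) = 4*2*(1 - 4) - 9375 = 4*2*(-3) - 9375 = -24 - 9375 = -9399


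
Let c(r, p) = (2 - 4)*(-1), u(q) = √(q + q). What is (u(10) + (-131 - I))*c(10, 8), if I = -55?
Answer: -152 + 4*√5 ≈ -143.06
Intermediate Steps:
u(q) = √2*√q (u(q) = √(2*q) = √2*√q)
c(r, p) = 2 (c(r, p) = -2*(-1) = 2)
(u(10) + (-131 - I))*c(10, 8) = (√2*√10 + (-131 - 1*(-55)))*2 = (2*√5 + (-131 + 55))*2 = (2*√5 - 76)*2 = (-76 + 2*√5)*2 = -152 + 4*√5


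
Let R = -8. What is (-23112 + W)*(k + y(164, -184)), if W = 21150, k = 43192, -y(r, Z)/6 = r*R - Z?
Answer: -98021520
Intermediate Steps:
y(r, Z) = 6*Z + 48*r (y(r, Z) = -6*(r*(-8) - Z) = -6*(-8*r - Z) = -6*(-Z - 8*r) = 6*Z + 48*r)
(-23112 + W)*(k + y(164, -184)) = (-23112 + 21150)*(43192 + (6*(-184) + 48*164)) = -1962*(43192 + (-1104 + 7872)) = -1962*(43192 + 6768) = -1962*49960 = -98021520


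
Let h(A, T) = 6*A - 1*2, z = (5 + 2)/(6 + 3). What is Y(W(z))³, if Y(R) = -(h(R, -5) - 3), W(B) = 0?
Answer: 125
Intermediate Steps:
z = 7/9 ≈ 0.77778
h(A, T) = -2 + 6*A (h(A, T) = 6*A - 2 = -2 + 6*A)
Y(R) = 5 - 6*R (Y(R) = -((-2 + 6*R) - 3) = -(-5 + 6*R) = 5 - 6*R)
Y(W(z))³ = (5 - 6*0)³ = (5 + 0)³ = 5³ = 125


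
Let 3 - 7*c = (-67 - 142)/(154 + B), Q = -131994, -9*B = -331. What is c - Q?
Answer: 1586442918/12019 ≈ 1.3199e+5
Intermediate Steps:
B = 331/9 (B = -1/9*(-331) = 331/9 ≈ 36.778)
c = 7032/12019 (c = 3/7 - (-67 - 142)/(7*(154 + 331/9)) = 3/7 - (-209)/(7*1717/9) = 3/7 - (-209)*9/(7*1717) = 3/7 - 1/7*(-1881/1717) = 3/7 + 1881/12019 = 7032/12019 ≈ 0.58507)
c - Q = 7032/12019 - 1*(-131994) = 7032/12019 + 131994 = 1586442918/12019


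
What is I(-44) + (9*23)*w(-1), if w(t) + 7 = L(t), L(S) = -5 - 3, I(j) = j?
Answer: -3149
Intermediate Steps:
L(S) = -8
w(t) = -15 (w(t) = -7 - 8 = -15)
I(-44) + (9*23)*w(-1) = -44 + (9*23)*(-15) = -44 + 207*(-15) = -44 - 3105 = -3149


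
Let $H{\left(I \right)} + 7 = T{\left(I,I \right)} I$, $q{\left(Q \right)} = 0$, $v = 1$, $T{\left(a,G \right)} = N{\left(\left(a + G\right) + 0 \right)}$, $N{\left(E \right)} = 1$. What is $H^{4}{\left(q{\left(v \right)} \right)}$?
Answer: $2401$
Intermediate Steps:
$T{\left(a,G \right)} = 1$
$H{\left(I \right)} = -7 + I$ ($H{\left(I \right)} = -7 + 1 I = -7 + I$)
$H^{4}{\left(q{\left(v \right)} \right)} = \left(-7 + 0\right)^{4} = \left(-7\right)^{4} = 2401$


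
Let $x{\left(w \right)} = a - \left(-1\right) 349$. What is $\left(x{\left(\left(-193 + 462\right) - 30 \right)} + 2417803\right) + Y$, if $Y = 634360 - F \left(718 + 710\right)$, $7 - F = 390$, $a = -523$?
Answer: $3598913$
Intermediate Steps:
$F = -383$ ($F = 7 - 390 = -383$)
$x{\left(w \right)} = -174$ ($x{\left(w \right)} = -523 - \left(-1\right) 349 = -523 - -349 = -523 + 349 = -174$)
$Y = 1181284$ ($Y = 634360 - - 383 \left(718 + 710\right) = 634360 - \left(-383\right) 1428 = 634360 - -546924 = 634360 + 546924 = 1181284$)
$\left(x{\left(\left(-193 + 462\right) - 30 \right)} + 2417803\right) + Y = \left(-174 + 2417803\right) + 1181284 = 2417629 + 1181284 = 3598913$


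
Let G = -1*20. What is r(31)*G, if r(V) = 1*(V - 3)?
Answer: -560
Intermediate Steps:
G = -20
r(V) = -3 + V (r(V) = 1*(-3 + V) = -3 + V)
r(31)*G = (-3 + 31)*(-20) = 28*(-20) = -560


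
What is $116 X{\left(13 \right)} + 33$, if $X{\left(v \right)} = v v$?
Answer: $19637$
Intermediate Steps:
$X{\left(v \right)} = v^{2}$
$116 X{\left(13 \right)} + 33 = 116 \cdot 13^{2} + 33 = 116 \cdot 169 + 33 = 19604 + 33 = 19637$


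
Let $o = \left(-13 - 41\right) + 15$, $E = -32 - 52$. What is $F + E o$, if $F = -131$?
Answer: $3145$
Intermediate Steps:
$E = -84$ ($E = -32 - 52 = -84$)
$o = -39$ ($o = -54 + 15 = -39$)
$F + E o = -131 - -3276 = -131 + 3276 = 3145$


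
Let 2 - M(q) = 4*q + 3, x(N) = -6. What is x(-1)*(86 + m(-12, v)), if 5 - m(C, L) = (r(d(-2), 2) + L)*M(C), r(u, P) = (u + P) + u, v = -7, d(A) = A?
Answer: -3084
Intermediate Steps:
r(u, P) = P + 2*u (r(u, P) = (P + u) + u = P + 2*u)
M(q) = -1 - 4*q (M(q) = 2 - (4*q + 3) = 2 - (3 + 4*q) = 2 + (-3 - 4*q) = -1 - 4*q)
m(C, L) = 5 - (-1 - 4*C)*(-2 + L) (m(C, L) = 5 - ((2 + 2*(-2)) + L)*(-1 - 4*C) = 5 - ((2 - 4) + L)*(-1 - 4*C) = 5 - (-2 + L)*(-1 - 4*C) = 5 - (-1 - 4*C)*(-2 + L))
x(-1)*(86 + m(-12, v)) = -6*(86 + (3 - 8*(-12) - 7*(1 + 4*(-12)))) = -6*(86 + (3 + 96 - 7*(1 - 48))) = -6*(86 + (3 + 96 - 7*(-47))) = -6*(86 + (3 + 96 + 329)) = -6*(86 + 428) = -6*514 = -3084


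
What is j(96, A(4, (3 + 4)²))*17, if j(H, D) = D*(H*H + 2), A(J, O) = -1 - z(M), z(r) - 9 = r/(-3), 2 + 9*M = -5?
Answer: -43407562/27 ≈ -1.6077e+6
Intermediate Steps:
M = -7/9 (M = -2/9 + (⅑)*(-5) = -2/9 - 5/9 = -7/9 ≈ -0.77778)
z(r) = 9 - r/3 (z(r) = 9 + r/(-3) = 9 + r*(-⅓) = 9 - r/3)
A(J, O) = -277/27 (A(J, O) = -1 - (9 - ⅓*(-7/9)) = -1 - (9 + 7/27) = -1 - 1*250/27 = -1 - 250/27 = -277/27)
j(H, D) = D*(2 + H²) (j(H, D) = D*(H² + 2) = D*(2 + H²))
j(96, A(4, (3 + 4)²))*17 = -277*(2 + 96²)/27*17 = -277*(2 + 9216)/27*17 = -277/27*9218*17 = -2553386/27*17 = -43407562/27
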